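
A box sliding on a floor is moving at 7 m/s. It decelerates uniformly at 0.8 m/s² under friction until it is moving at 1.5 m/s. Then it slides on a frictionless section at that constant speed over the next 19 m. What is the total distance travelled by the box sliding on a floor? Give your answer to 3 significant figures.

48.2 m

Phase 1 (decelerating): v₀ = 7.00 m/s, a = -0.8 m/s².
v = v₀ + at → t = (1.5 − 7.00) / -0.8 = 6.88 s
v² = v₀² + 2aΔx → Δx = (1.5² − 7.00²)/(2·-0.8) = 29.2 m

Phase 2 (constant speed): v₀ = 1.50 m/s, a = 0 m/s².
Constant speed: t = d/v = 19/1.50 = 12.7 s
Total distance = 29.2 + 19.0 = 48.2 m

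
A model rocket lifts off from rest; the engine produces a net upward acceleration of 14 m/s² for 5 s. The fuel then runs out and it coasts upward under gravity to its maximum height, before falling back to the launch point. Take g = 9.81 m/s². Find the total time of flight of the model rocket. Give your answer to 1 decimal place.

21.4 s

Phase 1 (powered ascent): v₀ = 0 m/s, a = 14 m/s².
v = v₀ + at = 0 + (14)(5) = 70.0 m/s
Δx = v₀t + ½at² = 0·5 + 0.5·14·5² = 175 m

Phase 2 (coasting upward): v₀ = 70.0 m/s, a = -9.81 m/s².
v = v₀ + at → t = (0 − 70.0) / -9.81 = 7.14 s
v² = v₀² + 2aΔx → Δx = (0² − 70.0²)/(2·-9.81) = 250 m

Phase 3 (free fall): v₀ = 0 m/s, a = -9.81 m/s².
Falls 425 m from rest: t = √(2·425/9.81) = 9.31 s; v = g·t = 91.3 m/s.
Total time = 5.00 + 7.14 + 9.31 = 21.4 s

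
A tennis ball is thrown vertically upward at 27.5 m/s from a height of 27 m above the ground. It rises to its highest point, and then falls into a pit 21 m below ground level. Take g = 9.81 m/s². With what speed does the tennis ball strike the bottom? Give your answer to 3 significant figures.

41.2 m/s

Phase 1 (rising): v₀ = 27.5 m/s, a = -9.81 m/s².
v = v₀ + at → t = (0 − 27.5) / -9.81 = 2.80 s
v² = v₀² + 2aΔx → Δx = (0² − 27.5²)/(2·-9.81) = 38.5 m

Phase 2 (falling): v₀ = 0 m/s, a = -9.81 m/s².
Falls 86.5 m from rest: t = √(2·86.5/9.81) = 4.20 s; v = g·t = 41.2 m/s.
Final speed = 41.2 m/s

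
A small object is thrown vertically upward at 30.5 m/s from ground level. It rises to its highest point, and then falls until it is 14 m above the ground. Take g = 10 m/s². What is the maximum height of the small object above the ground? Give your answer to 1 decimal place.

46.5 m

Phase 1 (rising): v₀ = 30.5 m/s, a = -10 m/s².
v = v₀ + at → t = (0 − 30.5) / -10 = 3.05 s
v² = v₀² + 2aΔx → Δx = (0² − 30.5²)/(2·-10) = 46.5 m
Maximum height = 46.5 m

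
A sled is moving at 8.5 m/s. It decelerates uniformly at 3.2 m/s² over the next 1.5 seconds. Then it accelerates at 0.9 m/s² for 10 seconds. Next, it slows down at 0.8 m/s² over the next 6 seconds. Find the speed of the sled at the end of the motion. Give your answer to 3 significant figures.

Phase 1 (decelerating): v₀ = 8.50 m/s, a = -3.2 m/s².
v = v₀ + at = 8.50 + (-3.2)(1.5) = 3.70 m/s
Δx = v₀t + ½at² = 8.50·1.5 + 0.5·-3.2·1.5² = 9.15 m

Phase 2 (accelerating): v₀ = 3.70 m/s, a = 0.9 m/s².
v = v₀ + at = 3.70 + (0.9)(10) = 12.7 m/s
Δx = v₀t + ½at² = 3.70·10 + 0.5·0.9·10² = 82.0 m

Phase 3 (decelerating): v₀ = 12.7 m/s, a = -0.8 m/s².
v = v₀ + at = 12.7 + (-0.8)(6) = 7.90 m/s
Δx = v₀t + ½at² = 12.7·6 + 0.5·-0.8·6² = 61.8 m
Final speed = 7.90 m/s

7.90 m/s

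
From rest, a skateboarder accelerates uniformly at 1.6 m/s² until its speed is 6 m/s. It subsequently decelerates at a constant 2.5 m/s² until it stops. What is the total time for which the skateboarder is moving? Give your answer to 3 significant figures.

6.15 s

Phase 1 (accelerating): v₀ = 0 m/s, a = 1.6 m/s².
v = v₀ + at → t = (6 − 0) / 1.6 = 3.75 s
v² = v₀² + 2aΔx → Δx = (6² − 0²)/(2·1.6) = 11.2 m

Phase 2 (decelerating): v₀ = 6.00 m/s, a = -2.5 m/s².
v = v₀ + at → t = (0 − 6.00) / -2.5 = 2.40 s
v² = v₀² + 2aΔx → Δx = (0² − 6.00²)/(2·-2.5) = 7.20 m
Total time = 3.75 + 2.40 = 6.15 s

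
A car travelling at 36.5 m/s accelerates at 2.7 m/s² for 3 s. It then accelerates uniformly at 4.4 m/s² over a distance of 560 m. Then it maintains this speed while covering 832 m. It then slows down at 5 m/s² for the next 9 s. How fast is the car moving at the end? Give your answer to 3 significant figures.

Phase 1 (accelerating): v₀ = 36.5 m/s, a = 2.7 m/s².
v = v₀ + at = 36.5 + (2.7)(3) = 44.6 m/s
Δx = v₀t + ½at² = 36.5·3 + 0.5·2.7·3² = 122 m

Phase 2 (accelerating): v₀ = 44.6 m/s, a = 4.4 m/s².
v² = v₀² + 2aΔx = 44.6² + 2·4.4·560 = 6920 → v = 83.2 m/s
t = (v − v₀)/a = (83.2 − 44.6)/4.4 = 8.77 s

Phase 3 (constant speed): v₀ = 83.2 m/s, a = 0 m/s².
Constant speed: t = d/v = 832/83.2 = 10.0 s

Phase 4 (decelerating): v₀ = 83.2 m/s, a = -5 m/s².
v = v₀ + at = 83.2 + (-5)(9) = 38.2 m/s
Δx = v₀t + ½at² = 83.2·9 + 0.5·-5·9² = 546 m
Final speed = 38.2 m/s

38.2 m/s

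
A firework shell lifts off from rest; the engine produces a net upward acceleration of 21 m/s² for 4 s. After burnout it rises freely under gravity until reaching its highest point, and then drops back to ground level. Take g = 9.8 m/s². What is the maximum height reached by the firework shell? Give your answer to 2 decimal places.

528.00 m

Phase 1 (powered ascent): v₀ = 0 m/s, a = 21 m/s².
v = v₀ + at = 0 + (21)(4) = 84.0 m/s
Δx = v₀t + ½at² = 0·4 + 0.5·21·4² = 168 m

Phase 2 (coasting upward): v₀ = 84.0 m/s, a = -9.8 m/s².
v = v₀ + at → t = (0 − 84.0) / -9.8 = 8.57 s
v² = v₀² + 2aΔx → Δx = (0² − 84.0²)/(2·-9.8) = 360 m
Maximum height = 168 + 360 = 528 m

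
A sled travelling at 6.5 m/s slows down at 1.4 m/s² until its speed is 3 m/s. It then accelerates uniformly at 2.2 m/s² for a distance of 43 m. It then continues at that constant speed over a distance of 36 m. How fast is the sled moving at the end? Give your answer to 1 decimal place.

14.1 m/s

Phase 1 (decelerating): v₀ = 6.50 m/s, a = -1.4 m/s².
v = v₀ + at → t = (3 − 6.50) / -1.4 = 2.50 s
v² = v₀² + 2aΔx → Δx = (3² − 6.50²)/(2·-1.4) = 11.9 m

Phase 2 (accelerating): v₀ = 3.00 m/s, a = 2.2 m/s².
v² = v₀² + 2aΔx = 3.00² + 2·2.2·43 = 198 → v = 14.1 m/s
t = (v − v₀)/a = (14.1 − 3.00)/2.2 = 5.04 s

Phase 3 (constant speed): v₀ = 14.1 m/s, a = 0 m/s².
Constant speed: t = d/v = 36/14.1 = 2.56 s
Final speed = 14.1 m/s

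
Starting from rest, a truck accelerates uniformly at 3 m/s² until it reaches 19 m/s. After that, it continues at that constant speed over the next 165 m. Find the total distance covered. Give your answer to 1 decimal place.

225.2 m

Phase 1 (accelerating): v₀ = 0 m/s, a = 3 m/s².
v = v₀ + at → t = (19 − 0) / 3 = 6.33 s
v² = v₀² + 2aΔx → Δx = (19² − 0²)/(2·3) = 60.2 m

Phase 2 (constant speed): v₀ = 19.0 m/s, a = 0 m/s².
Constant speed: t = d/v = 165/19.0 = 8.68 s
Total distance = 60.2 + 165 = 225 m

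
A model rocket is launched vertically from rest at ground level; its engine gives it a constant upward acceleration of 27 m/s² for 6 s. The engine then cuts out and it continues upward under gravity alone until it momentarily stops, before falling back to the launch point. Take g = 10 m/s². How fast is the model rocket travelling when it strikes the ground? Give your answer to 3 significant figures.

190 m/s

Phase 1 (powered ascent): v₀ = 0 m/s, a = 27 m/s².
v = v₀ + at = 0 + (27)(6) = 162 m/s
Δx = v₀t + ½at² = 0·6 + 0.5·27·6² = 486 m

Phase 2 (coasting upward): v₀ = 162 m/s, a = -10 m/s².
v = v₀ + at → t = (0 − 162) / -10 = 16.2 s
v² = v₀² + 2aΔx → Δx = (0² − 162²)/(2·-10) = 1310 m

Phase 3 (free fall): v₀ = 0 m/s, a = -10 m/s².
Falls 1800 m from rest: t = √(2·1800/10) = 19.0 s; v = g·t = 190 m/s.
Impact speed = 190 m/s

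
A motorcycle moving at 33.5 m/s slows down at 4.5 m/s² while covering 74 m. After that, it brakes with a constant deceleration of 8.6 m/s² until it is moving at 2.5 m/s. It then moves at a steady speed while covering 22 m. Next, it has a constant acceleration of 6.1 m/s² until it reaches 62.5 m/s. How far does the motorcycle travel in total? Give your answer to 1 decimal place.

441.8 m

Phase 1 (decelerating): v₀ = 33.5 m/s, a = -4.5 m/s².
v² = v₀² + 2aΔx = 33.5² + 2·-4.5·74 = 456 → v = 21.4 m/s
t = (v − v₀)/a = (21.4 − 33.5)/-4.5 = 2.70 s

Phase 2 (decelerating): v₀ = 21.4 m/s, a = -8.6 m/s².
v = v₀ + at → t = (2.5 − 21.4) / -8.6 = 2.19 s
v² = v₀² + 2aΔx → Δx = (2.5² − 21.4²)/(2·-8.6) = 26.2 m

Phase 3 (constant speed): v₀ = 2.50 m/s, a = 0 m/s².
Constant speed: t = d/v = 22/2.50 = 8.80 s

Phase 4 (accelerating): v₀ = 2.50 m/s, a = 6.1 m/s².
v = v₀ + at → t = (62.5 − 2.50) / 6.1 = 9.84 s
v² = v₀² + 2aΔx → Δx = (62.5² − 2.50²)/(2·6.1) = 320 m
Total distance = 74.0 + 26.2 + 22.0 + 320 = 442 m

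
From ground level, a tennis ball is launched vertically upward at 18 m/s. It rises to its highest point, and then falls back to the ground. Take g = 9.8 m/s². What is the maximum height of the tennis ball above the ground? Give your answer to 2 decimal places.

Phase 1 (rising): v₀ = 18.0 m/s, a = -9.8 m/s².
v = v₀ + at → t = (0 − 18.0) / -9.8 = 1.84 s
v² = v₀² + 2aΔx → Δx = (0² − 18.0²)/(2·-9.8) = 16.5 m
Maximum height = 16.5 m

16.53 m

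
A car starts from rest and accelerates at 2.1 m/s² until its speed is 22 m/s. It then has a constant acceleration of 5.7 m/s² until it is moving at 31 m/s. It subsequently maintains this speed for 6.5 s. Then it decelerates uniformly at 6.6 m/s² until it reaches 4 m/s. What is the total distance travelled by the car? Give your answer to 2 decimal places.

Phase 1 (accelerating): v₀ = 0 m/s, a = 2.1 m/s².
v = v₀ + at → t = (22 − 0) / 2.1 = 10.5 s
v² = v₀² + 2aΔx → Δx = (22² − 0²)/(2·2.1) = 115 m

Phase 2 (accelerating): v₀ = 22.0 m/s, a = 5.7 m/s².
v = v₀ + at → t = (31 − 22.0) / 5.7 = 1.58 s
v² = v₀² + 2aΔx → Δx = (31² − 22.0²)/(2·5.7) = 41.8 m

Phase 3 (constant speed): v₀ = 31.0 m/s, a = 0 m/s².
v = v₀ + at = 31.0 + (0)(6.5) = 31.0 m/s
Δx = v₀t + ½at² = 31.0·6.5 + 0.5·0·6.5² = 202 m

Phase 4 (decelerating): v₀ = 31.0 m/s, a = -6.6 m/s².
v = v₀ + at → t = (4 − 31.0) / -6.6 = 4.09 s
v² = v₀² + 2aΔx → Δx = (4² − 31.0²)/(2·-6.6) = 71.6 m
Total distance = 115 + 41.8 + 202 + 71.6 = 430 m

430.17 m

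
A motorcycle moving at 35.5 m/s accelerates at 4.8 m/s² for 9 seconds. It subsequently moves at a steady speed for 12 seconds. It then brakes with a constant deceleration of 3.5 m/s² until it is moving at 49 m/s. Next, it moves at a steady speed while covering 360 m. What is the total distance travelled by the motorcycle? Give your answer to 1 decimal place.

2360.1 m

Phase 1 (accelerating): v₀ = 35.5 m/s, a = 4.8 m/s².
v = v₀ + at = 35.5 + (4.8)(9) = 78.7 m/s
Δx = v₀t + ½at² = 35.5·9 + 0.5·4.8·9² = 514 m

Phase 2 (constant speed): v₀ = 78.7 m/s, a = 0 m/s².
v = v₀ + at = 78.7 + (0)(12) = 78.7 m/s
Δx = v₀t + ½at² = 78.7·12 + 0.5·0·12² = 944 m

Phase 3 (decelerating): v₀ = 78.7 m/s, a = -3.5 m/s².
v = v₀ + at → t = (49 − 78.7) / -3.5 = 8.49 s
v² = v₀² + 2aΔx → Δx = (49² − 78.7²)/(2·-3.5) = 542 m

Phase 4 (constant speed): v₀ = 49.0 m/s, a = 0 m/s².
Constant speed: t = d/v = 360/49.0 = 7.35 s
Total distance = 514 + 944 + 542 + 360 = 2360 m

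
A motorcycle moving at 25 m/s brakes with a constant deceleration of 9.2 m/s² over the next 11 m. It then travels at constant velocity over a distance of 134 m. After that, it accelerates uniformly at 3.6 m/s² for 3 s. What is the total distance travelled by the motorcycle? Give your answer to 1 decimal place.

Phase 1 (decelerating): v₀ = 25.0 m/s, a = -9.2 m/s².
v² = v₀² + 2aΔx = 25.0² + 2·-9.2·11 = 423 → v = 20.6 m/s
t = (v − v₀)/a = (20.6 − 25.0)/-9.2 = 0.483 s

Phase 2 (constant speed): v₀ = 20.6 m/s, a = 0 m/s².
Constant speed: t = d/v = 134/20.6 = 6.52 s

Phase 3 (accelerating): v₀ = 20.6 m/s, a = 3.6 m/s².
v = v₀ + at = 20.6 + (3.6)(3) = 31.4 m/s
Δx = v₀t + ½at² = 20.6·3 + 0.5·3.6·3² = 77.9 m
Total distance = 11.0 + 134 + 77.9 = 223 m

222.9 m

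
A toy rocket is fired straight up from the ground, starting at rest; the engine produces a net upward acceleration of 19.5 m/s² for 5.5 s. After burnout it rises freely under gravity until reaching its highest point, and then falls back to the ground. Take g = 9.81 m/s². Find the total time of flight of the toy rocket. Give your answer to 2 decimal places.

29.84 s

Phase 1 (powered ascent): v₀ = 0 m/s, a = 19.5 m/s².
v = v₀ + at = 0 + (19.5)(5.5) = 107 m/s
Δx = v₀t + ½at² = 0·5.5 + 0.5·19.5·5.5² = 295 m

Phase 2 (coasting upward): v₀ = 107 m/s, a = -9.81 m/s².
v = v₀ + at → t = (0 − 107) / -9.81 = 10.9 s
v² = v₀² + 2aΔx → Δx = (0² − 107²)/(2·-9.81) = 586 m

Phase 3 (free fall): v₀ = 0 m/s, a = -9.81 m/s².
Falls 881 m from rest: t = √(2·881/9.81) = 13.4 s; v = g·t = 131 m/s.
Total time = 5.50 + 10.9 + 13.4 = 29.8 s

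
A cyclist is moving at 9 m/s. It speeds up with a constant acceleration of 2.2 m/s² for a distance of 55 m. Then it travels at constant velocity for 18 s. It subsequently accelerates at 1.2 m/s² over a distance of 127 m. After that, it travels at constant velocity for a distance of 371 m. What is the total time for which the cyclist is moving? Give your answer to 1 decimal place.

42.8 s

Phase 1 (accelerating): v₀ = 9.00 m/s, a = 2.2 m/s².
v² = v₀² + 2aΔx = 9.00² + 2·2.2·55 = 323 → v = 18.0 m/s
t = (v − v₀)/a = (18.0 − 9.00)/2.2 = 4.08 s

Phase 2 (constant speed): v₀ = 18.0 m/s, a = 0 m/s².
v = v₀ + at = 18.0 + (0)(18) = 18.0 m/s
Δx = v₀t + ½at² = 18.0·18 + 0.5·0·18² = 323 m

Phase 3 (accelerating): v₀ = 18.0 m/s, a = 1.2 m/s².
v² = v₀² + 2aΔx = 18.0² + 2·1.2·127 = 628 → v = 25.1 m/s
t = (v − v₀)/a = (25.1 − 18.0)/1.2 = 5.90 s

Phase 4 (constant speed): v₀ = 25.1 m/s, a = 0 m/s².
Constant speed: t = d/v = 371/25.1 = 14.8 s
Total time = 4.08 + 18.0 + 5.90 + 14.8 = 42.8 s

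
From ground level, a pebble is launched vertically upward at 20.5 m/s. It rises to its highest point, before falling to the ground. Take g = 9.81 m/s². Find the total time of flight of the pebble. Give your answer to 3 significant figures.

Phase 1 (rising): v₀ = 20.5 m/s, a = -9.81 m/s².
v = v₀ + at → t = (0 − 20.5) / -9.81 = 2.09 s
v² = v₀² + 2aΔx → Δx = (0² − 20.5²)/(2·-9.81) = 21.4 m

Phase 2 (falling): v₀ = 0 m/s, a = -9.81 m/s².
Falls 21.4 m from rest: t = √(2·21.4/9.81) = 2.09 s; v = g·t = 20.5 m/s.
Total time = 2.09 + 2.09 = 4.18 s

4.18 s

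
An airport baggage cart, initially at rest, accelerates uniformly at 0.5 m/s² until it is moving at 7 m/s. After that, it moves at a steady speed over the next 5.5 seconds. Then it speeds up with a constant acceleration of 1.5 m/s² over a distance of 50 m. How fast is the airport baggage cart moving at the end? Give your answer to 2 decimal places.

14.11 m/s

Phase 1 (accelerating): v₀ = 0 m/s, a = 0.5 m/s².
v = v₀ + at → t = (7 − 0) / 0.5 = 14.0 s
v² = v₀² + 2aΔx → Δx = (7² − 0²)/(2·0.5) = 49.0 m

Phase 2 (constant speed): v₀ = 7.00 m/s, a = 0 m/s².
v = v₀ + at = 7.00 + (0)(5.5) = 7.00 m/s
Δx = v₀t + ½at² = 7.00·5.5 + 0.5·0·5.5² = 38.5 m

Phase 3 (accelerating): v₀ = 7.00 m/s, a = 1.5 m/s².
v² = v₀² + 2aΔx = 7.00² + 2·1.5·50 = 199 → v = 14.1 m/s
t = (v − v₀)/a = (14.1 − 7.00)/1.5 = 4.74 s
Final speed = 14.1 m/s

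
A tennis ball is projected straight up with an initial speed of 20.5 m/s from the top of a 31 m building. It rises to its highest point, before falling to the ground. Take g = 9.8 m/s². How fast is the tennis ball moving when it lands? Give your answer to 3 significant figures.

32.1 m/s

Phase 1 (rising): v₀ = 20.5 m/s, a = -9.8 m/s².
v = v₀ + at → t = (0 − 20.5) / -9.8 = 2.09 s
v² = v₀² + 2aΔx → Δx = (0² − 20.5²)/(2·-9.8) = 21.4 m

Phase 2 (falling): v₀ = 0 m/s, a = -9.8 m/s².
Falls 52.4 m from rest: t = √(2·52.4/9.8) = 3.27 s; v = g·t = 32.1 m/s.
Final speed = 32.1 m/s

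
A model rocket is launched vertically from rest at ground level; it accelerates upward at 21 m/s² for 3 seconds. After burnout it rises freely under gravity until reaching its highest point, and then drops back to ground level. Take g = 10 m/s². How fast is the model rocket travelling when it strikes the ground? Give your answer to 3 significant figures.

76.5 m/s

Phase 1 (powered ascent): v₀ = 0 m/s, a = 21 m/s².
v = v₀ + at = 0 + (21)(3) = 63.0 m/s
Δx = v₀t + ½at² = 0·3 + 0.5·21·3² = 94.5 m

Phase 2 (coasting upward): v₀ = 63.0 m/s, a = -10 m/s².
v = v₀ + at → t = (0 − 63.0) / -10 = 6.30 s
v² = v₀² + 2aΔx → Δx = (0² − 63.0²)/(2·-10) = 198 m

Phase 3 (free fall): v₀ = 0 m/s, a = -10 m/s².
Falls 293 m from rest: t = √(2·293/10) = 7.65 s; v = g·t = 76.5 m/s.
Impact speed = 76.5 m/s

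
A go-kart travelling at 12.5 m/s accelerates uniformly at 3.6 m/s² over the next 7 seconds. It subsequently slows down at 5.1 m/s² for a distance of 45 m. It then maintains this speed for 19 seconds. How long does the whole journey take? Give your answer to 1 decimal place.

27.3 s

Phase 1 (accelerating): v₀ = 12.5 m/s, a = 3.6 m/s².
v = v₀ + at = 12.5 + (3.6)(7) = 37.7 m/s
Δx = v₀t + ½at² = 12.5·7 + 0.5·3.6·7² = 176 m

Phase 2 (decelerating): v₀ = 37.7 m/s, a = -5.1 m/s².
v² = v₀² + 2aΔx = 37.7² + 2·-5.1·45 = 962 → v = 31.0 m/s
t = (v − v₀)/a = (31.0 − 37.7)/-5.1 = 1.31 s

Phase 3 (constant speed): v₀ = 31.0 m/s, a = 0 m/s².
v = v₀ + at = 31.0 + (0)(19) = 31.0 m/s
Δx = v₀t + ½at² = 31.0·19 + 0.5·0·19² = 589 m
Total time = 7.00 + 1.31 + 19.0 = 27.3 s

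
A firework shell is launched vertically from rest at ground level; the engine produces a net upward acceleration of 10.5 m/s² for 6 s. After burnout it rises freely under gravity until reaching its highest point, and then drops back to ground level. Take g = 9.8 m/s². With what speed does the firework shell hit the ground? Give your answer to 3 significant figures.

Phase 1 (powered ascent): v₀ = 0 m/s, a = 10.5 m/s².
v = v₀ + at = 0 + (10.5)(6) = 63.0 m/s
Δx = v₀t + ½at² = 0·6 + 0.5·10.5·6² = 189 m

Phase 2 (coasting upward): v₀ = 63.0 m/s, a = -9.8 m/s².
v = v₀ + at → t = (0 − 63.0) / -9.8 = 6.43 s
v² = v₀² + 2aΔx → Δx = (0² − 63.0²)/(2·-9.8) = 202 m

Phase 3 (free fall): v₀ = 0 m/s, a = -9.8 m/s².
Falls 392 m from rest: t = √(2·392/9.8) = 8.94 s; v = g·t = 87.6 m/s.
Impact speed = 87.6 m/s

87.6 m/s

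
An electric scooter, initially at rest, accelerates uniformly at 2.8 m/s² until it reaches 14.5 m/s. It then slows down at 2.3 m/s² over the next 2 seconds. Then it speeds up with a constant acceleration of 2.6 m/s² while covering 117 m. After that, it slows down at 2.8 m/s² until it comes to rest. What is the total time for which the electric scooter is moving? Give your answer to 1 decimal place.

23.1 s

Phase 1 (accelerating): v₀ = 0 m/s, a = 2.8 m/s².
v = v₀ + at → t = (14.5 − 0) / 2.8 = 5.18 s
v² = v₀² + 2aΔx → Δx = (14.5² − 0²)/(2·2.8) = 37.5 m

Phase 2 (decelerating): v₀ = 14.5 m/s, a = -2.3 m/s².
v = v₀ + at = 14.5 + (-2.3)(2) = 9.90 m/s
Δx = v₀t + ½at² = 14.5·2 + 0.5·-2.3·2² = 24.4 m

Phase 3 (accelerating): v₀ = 9.90 m/s, a = 2.6 m/s².
v² = v₀² + 2aΔx = 9.90² + 2·2.6·117 = 706 → v = 26.6 m/s
t = (v − v₀)/a = (26.6 − 9.90)/2.6 = 6.41 s

Phase 4 (decelerating): v₀ = 26.6 m/s, a = -2.8 m/s².
v = v₀ + at → t = (0 − 26.6) / -2.8 = 9.49 s
v² = v₀² + 2aΔx → Δx = (0² − 26.6²)/(2·-2.8) = 126 m
Total time = 5.18 + 2.00 + 6.41 + 9.49 = 23.1 s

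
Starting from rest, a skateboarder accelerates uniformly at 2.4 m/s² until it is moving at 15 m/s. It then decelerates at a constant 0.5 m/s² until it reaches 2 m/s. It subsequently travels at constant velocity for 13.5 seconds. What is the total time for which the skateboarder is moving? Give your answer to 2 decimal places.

45.75 s

Phase 1 (accelerating): v₀ = 0 m/s, a = 2.4 m/s².
v = v₀ + at → t = (15 − 0) / 2.4 = 6.25 s
v² = v₀² + 2aΔx → Δx = (15² − 0²)/(2·2.4) = 46.9 m

Phase 2 (decelerating): v₀ = 15.0 m/s, a = -0.5 m/s².
v = v₀ + at → t = (2 − 15.0) / -0.5 = 26.0 s
v² = v₀² + 2aΔx → Δx = (2² − 15.0²)/(2·-0.5) = 221 m

Phase 3 (constant speed): v₀ = 2.00 m/s, a = 0 m/s².
v = v₀ + at = 2.00 + (0)(13.5) = 2.00 m/s
Δx = v₀t + ½at² = 2.00·13.5 + 0.5·0·13.5² = 27.0 m
Total time = 6.25 + 26.0 + 13.5 = 45.8 s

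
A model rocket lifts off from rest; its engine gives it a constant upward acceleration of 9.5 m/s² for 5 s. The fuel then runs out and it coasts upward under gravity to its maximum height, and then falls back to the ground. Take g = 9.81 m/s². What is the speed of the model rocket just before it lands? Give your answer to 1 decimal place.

67.7 m/s

Phase 1 (powered ascent): v₀ = 0 m/s, a = 9.5 m/s².
v = v₀ + at = 0 + (9.5)(5) = 47.5 m/s
Δx = v₀t + ½at² = 0·5 + 0.5·9.5·5² = 119 m

Phase 2 (coasting upward): v₀ = 47.5 m/s, a = -9.81 m/s².
v = v₀ + at → t = (0 − 47.5) / -9.81 = 4.84 s
v² = v₀² + 2aΔx → Δx = (0² − 47.5²)/(2·-9.81) = 115 m

Phase 3 (free fall): v₀ = 0 m/s, a = -9.81 m/s².
Falls 234 m from rest: t = √(2·234/9.81) = 6.90 s; v = g·t = 67.7 m/s.
Impact speed = 67.7 m/s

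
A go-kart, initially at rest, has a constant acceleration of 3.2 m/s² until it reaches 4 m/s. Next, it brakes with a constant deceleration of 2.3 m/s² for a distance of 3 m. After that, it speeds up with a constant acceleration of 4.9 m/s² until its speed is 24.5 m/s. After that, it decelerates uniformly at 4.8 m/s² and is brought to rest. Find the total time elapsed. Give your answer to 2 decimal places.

12.15 s

Phase 1 (accelerating): v₀ = 0 m/s, a = 3.2 m/s².
v = v₀ + at → t = (4 − 0) / 3.2 = 1.25 s
v² = v₀² + 2aΔx → Δx = (4² − 0²)/(2·3.2) = 2.50 m

Phase 2 (decelerating): v₀ = 4.00 m/s, a = -2.3 m/s².
v² = v₀² + 2aΔx = 4.00² + 2·-2.3·3 = 2.20 → v = 1.48 m/s
t = (v − v₀)/a = (1.48 − 4.00)/-2.3 = 1.09 s

Phase 3 (accelerating): v₀ = 1.48 m/s, a = 4.9 m/s².
v = v₀ + at → t = (24.5 − 1.48) / 4.9 = 4.70 s
v² = v₀² + 2aΔx → Δx = (24.5² − 1.48²)/(2·4.9) = 61.0 m

Phase 4 (decelerating): v₀ = 24.5 m/s, a = -4.8 m/s².
v = v₀ + at → t = (0 − 24.5) / -4.8 = 5.10 s
v² = v₀² + 2aΔx → Δx = (0² − 24.5²)/(2·-4.8) = 62.5 m
Total time = 1.25 + 1.09 + 4.70 + 5.10 = 12.1 s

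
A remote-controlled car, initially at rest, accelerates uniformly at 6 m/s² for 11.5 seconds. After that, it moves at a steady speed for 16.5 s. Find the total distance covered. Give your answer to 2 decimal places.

Phase 1 (accelerating): v₀ = 0 m/s, a = 6 m/s².
v = v₀ + at = 0 + (6)(11.5) = 69.0 m/s
Δx = v₀t + ½at² = 0·11.5 + 0.5·6·11.5² = 397 m

Phase 2 (constant speed): v₀ = 69.0 m/s, a = 0 m/s².
v = v₀ + at = 69.0 + (0)(16.5) = 69.0 m/s
Δx = v₀t + ½at² = 69.0·16.5 + 0.5·0·16.5² = 1140 m
Total distance = 397 + 1140 = 1540 m

1535.25 m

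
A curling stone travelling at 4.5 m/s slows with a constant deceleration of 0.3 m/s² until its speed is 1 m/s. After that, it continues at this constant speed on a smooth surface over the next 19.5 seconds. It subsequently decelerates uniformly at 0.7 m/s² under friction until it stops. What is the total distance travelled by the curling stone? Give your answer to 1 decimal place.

Phase 1 (decelerating): v₀ = 4.50 m/s, a = -0.3 m/s².
v = v₀ + at → t = (1 − 4.50) / -0.3 = 11.7 s
v² = v₀² + 2aΔx → Δx = (1² − 4.50²)/(2·-0.3) = 32.1 m

Phase 2 (constant speed): v₀ = 1.00 m/s, a = 0 m/s².
v = v₀ + at = 1.00 + (0)(19.5) = 1.00 m/s
Δx = v₀t + ½at² = 1.00·19.5 + 0.5·0·19.5² = 19.5 m

Phase 3 (decelerating): v₀ = 1.00 m/s, a = -0.7 m/s².
v = v₀ + at → t = (0 − 1.00) / -0.7 = 1.43 s
v² = v₀² + 2aΔx → Δx = (0² − 1.00²)/(2·-0.7) = 0.714 m
Total distance = 32.1 + 19.5 + 0.714 = 52.3 m

52.3 m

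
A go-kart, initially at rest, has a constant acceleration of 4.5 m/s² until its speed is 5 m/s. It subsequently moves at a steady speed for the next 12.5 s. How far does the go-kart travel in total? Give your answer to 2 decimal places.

Phase 1 (accelerating): v₀ = 0 m/s, a = 4.5 m/s².
v = v₀ + at → t = (5 − 0) / 4.5 = 1.11 s
v² = v₀² + 2aΔx → Δx = (5² − 0²)/(2·4.5) = 2.78 m

Phase 2 (constant speed): v₀ = 5.00 m/s, a = 0 m/s².
v = v₀ + at = 5.00 + (0)(12.5) = 5.00 m/s
Δx = v₀t + ½at² = 5.00·12.5 + 0.5·0·12.5² = 62.5 m
Total distance = 2.78 + 62.5 = 65.3 m

65.28 m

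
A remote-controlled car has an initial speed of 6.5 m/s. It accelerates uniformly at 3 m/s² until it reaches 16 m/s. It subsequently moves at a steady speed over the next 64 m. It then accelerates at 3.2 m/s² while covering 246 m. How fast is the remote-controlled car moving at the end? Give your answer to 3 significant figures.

Phase 1 (accelerating): v₀ = 6.50 m/s, a = 3 m/s².
v = v₀ + at → t = (16 − 6.50) / 3 = 3.17 s
v² = v₀² + 2aΔx → Δx = (16² − 6.50²)/(2·3) = 35.6 m

Phase 2 (constant speed): v₀ = 16.0 m/s, a = 0 m/s².
Constant speed: t = d/v = 64/16.0 = 4.00 s

Phase 3 (accelerating): v₀ = 16.0 m/s, a = 3.2 m/s².
v² = v₀² + 2aΔx = 16.0² + 2·3.2·246 = 1830 → v = 42.8 m/s
t = (v − v₀)/a = (42.8 − 16.0)/3.2 = 8.37 s
Final speed = 42.8 m/s

42.8 m/s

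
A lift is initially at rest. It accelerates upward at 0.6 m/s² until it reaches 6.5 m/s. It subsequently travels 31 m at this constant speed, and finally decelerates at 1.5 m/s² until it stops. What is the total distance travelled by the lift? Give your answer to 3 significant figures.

80.3 m

Phase 1 (accelerating): v₀ = 0 m/s, a = 0.6 m/s².
v = v₀ + at → t = (6.5 − 0) / 0.6 = 10.8 s
v² = v₀² + 2aΔx → Δx = (6.5² − 0²)/(2·0.6) = 35.2 m

Phase 2 (constant speed): v₀ = 6.50 m/s, a = 0 m/s².
Constant speed: t = d/v = 31/6.50 = 4.77 s

Phase 3 (decelerating): v₀ = 6.50 m/s, a = -1.5 m/s².
v = v₀ + at → t = (0 − 6.50) / -1.5 = 4.33 s
v² = v₀² + 2aΔx → Δx = (0² − 6.50²)/(2·-1.5) = 14.1 m
Total distance = 35.2 + 31.0 + 14.1 = 80.3 m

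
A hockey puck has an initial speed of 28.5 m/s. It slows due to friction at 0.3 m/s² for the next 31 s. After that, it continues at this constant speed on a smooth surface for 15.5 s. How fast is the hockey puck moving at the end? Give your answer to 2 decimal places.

Phase 1 (decelerating): v₀ = 28.5 m/s, a = -0.3 m/s².
v = v₀ + at = 28.5 + (-0.3)(31) = 19.2 m/s
Δx = v₀t + ½at² = 28.5·31 + 0.5·-0.3·31² = 739 m

Phase 2 (constant speed): v₀ = 19.2 m/s, a = 0 m/s².
v = v₀ + at = 19.2 + (0)(15.5) = 19.2 m/s
Δx = v₀t + ½at² = 19.2·15.5 + 0.5·0·15.5² = 298 m
Final speed = 19.2 m/s

19.20 m/s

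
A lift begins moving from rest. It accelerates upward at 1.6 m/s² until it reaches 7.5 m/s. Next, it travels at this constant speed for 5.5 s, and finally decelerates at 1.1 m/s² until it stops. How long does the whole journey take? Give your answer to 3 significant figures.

17.0 s

Phase 1 (accelerating): v₀ = 0 m/s, a = 1.6 m/s².
v = v₀ + at → t = (7.5 − 0) / 1.6 = 4.69 s
v² = v₀² + 2aΔx → Δx = (7.5² − 0²)/(2·1.6) = 17.6 m

Phase 2 (constant speed): v₀ = 7.50 m/s, a = 0 m/s².
v = v₀ + at = 7.50 + (0)(5.5) = 7.50 m/s
Δx = v₀t + ½at² = 7.50·5.5 + 0.5·0·5.5² = 41.2 m

Phase 3 (decelerating): v₀ = 7.50 m/s, a = -1.1 m/s².
v = v₀ + at → t = (0 − 7.50) / -1.1 = 6.82 s
v² = v₀² + 2aΔx → Δx = (0² − 7.50²)/(2·-1.1) = 25.6 m
Total time = 4.69 + 5.50 + 6.82 = 17.0 s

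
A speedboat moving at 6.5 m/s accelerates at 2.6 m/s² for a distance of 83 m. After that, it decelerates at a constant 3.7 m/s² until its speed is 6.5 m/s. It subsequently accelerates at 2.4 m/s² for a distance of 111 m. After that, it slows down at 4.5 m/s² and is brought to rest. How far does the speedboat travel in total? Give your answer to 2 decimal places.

316.22 m

Phase 1 (accelerating): v₀ = 6.50 m/s, a = 2.6 m/s².
v² = v₀² + 2aΔx = 6.50² + 2·2.6·83 = 474 → v = 21.8 m/s
t = (v − v₀)/a = (21.8 − 6.50)/2.6 = 5.87 s

Phase 2 (decelerating): v₀ = 21.8 m/s, a = -3.7 m/s².
v = v₀ + at → t = (6.5 − 21.8) / -3.7 = 4.13 s
v² = v₀² + 2aΔx → Δx = (6.5² − 21.8²)/(2·-3.7) = 58.3 m

Phase 3 (accelerating): v₀ = 6.50 m/s, a = 2.4 m/s².
v² = v₀² + 2aΔx = 6.50² + 2·2.4·111 = 575 → v = 24.0 m/s
t = (v − v₀)/a = (24.0 − 6.50)/2.4 = 7.28 s

Phase 4 (decelerating): v₀ = 24.0 m/s, a = -4.5 m/s².
v = v₀ + at → t = (0 − 24.0) / -4.5 = 5.33 s
v² = v₀² + 2aΔx → Δx = (0² − 24.0²)/(2·-4.5) = 63.9 m
Total distance = 83.0 + 58.3 + 111 + 63.9 = 316 m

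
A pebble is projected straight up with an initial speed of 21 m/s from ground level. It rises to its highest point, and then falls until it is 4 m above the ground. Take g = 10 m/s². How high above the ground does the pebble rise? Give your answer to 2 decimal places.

Phase 1 (rising): v₀ = 21.0 m/s, a = -10 m/s².
v = v₀ + at → t = (0 − 21.0) / -10 = 2.10 s
v² = v₀² + 2aΔx → Δx = (0² − 21.0²)/(2·-10) = 22.1 m
Maximum height = 22.1 m

22.05 m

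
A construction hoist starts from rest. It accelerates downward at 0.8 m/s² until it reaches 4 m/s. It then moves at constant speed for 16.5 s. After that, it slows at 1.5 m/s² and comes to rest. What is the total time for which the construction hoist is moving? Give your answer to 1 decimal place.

Phase 1 (accelerating): v₀ = 0 m/s, a = 0.8 m/s².
v = v₀ + at → t = (4 − 0) / 0.8 = 5.00 s
v² = v₀² + 2aΔx → Δx = (4² − 0²)/(2·0.8) = 10.0 m

Phase 2 (constant speed): v₀ = 4.00 m/s, a = 0 m/s².
v = v₀ + at = 4.00 + (0)(16.5) = 4.00 m/s
Δx = v₀t + ½at² = 4.00·16.5 + 0.5·0·16.5² = 66.0 m

Phase 3 (decelerating): v₀ = 4.00 m/s, a = -1.5 m/s².
v = v₀ + at → t = (0 − 4.00) / -1.5 = 2.67 s
v² = v₀² + 2aΔx → Δx = (0² − 4.00²)/(2·-1.5) = 5.33 m
Total time = 5.00 + 16.5 + 2.67 = 24.2 s

24.2 s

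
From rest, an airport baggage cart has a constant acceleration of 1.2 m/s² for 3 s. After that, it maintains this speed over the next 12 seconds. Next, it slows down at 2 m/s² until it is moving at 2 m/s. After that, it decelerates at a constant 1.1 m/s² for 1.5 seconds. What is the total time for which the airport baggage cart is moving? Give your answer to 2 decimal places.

Phase 1 (accelerating): v₀ = 0 m/s, a = 1.2 m/s².
v = v₀ + at = 0 + (1.2)(3) = 3.60 m/s
Δx = v₀t + ½at² = 0·3 + 0.5·1.2·3² = 5.40 m

Phase 2 (constant speed): v₀ = 3.60 m/s, a = 0 m/s².
v = v₀ + at = 3.60 + (0)(12) = 3.60 m/s
Δx = v₀t + ½at² = 3.60·12 + 0.5·0·12² = 43.2 m

Phase 3 (decelerating): v₀ = 3.60 m/s, a = -2 m/s².
v = v₀ + at → t = (2 − 3.60) / -2 = 0.800 s
v² = v₀² + 2aΔx → Δx = (2² − 3.60²)/(2·-2) = 2.24 m

Phase 4 (decelerating): v₀ = 2.00 m/s, a = -1.1 m/s².
v = v₀ + at = 2.00 + (-1.1)(1.5) = 0.350 m/s
Δx = v₀t + ½at² = 2.00·1.5 + 0.5·-1.1·1.5² = 1.76 m
Total time = 3.00 + 12.0 + 0.800 + 1.50 = 17.3 s

17.30 s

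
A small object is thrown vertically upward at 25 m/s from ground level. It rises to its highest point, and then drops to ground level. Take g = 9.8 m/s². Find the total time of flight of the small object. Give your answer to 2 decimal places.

5.10 s

Phase 1 (rising): v₀ = 25.0 m/s, a = -9.8 m/s².
v = v₀ + at → t = (0 − 25.0) / -9.8 = 2.55 s
v² = v₀² + 2aΔx → Δx = (0² − 25.0²)/(2·-9.8) = 31.9 m

Phase 2 (falling): v₀ = 0 m/s, a = -9.8 m/s².
Falls 31.9 m from rest: t = √(2·31.9/9.8) = 2.55 s; v = g·t = 25.0 m/s.
Total time = 2.55 + 2.55 = 5.10 s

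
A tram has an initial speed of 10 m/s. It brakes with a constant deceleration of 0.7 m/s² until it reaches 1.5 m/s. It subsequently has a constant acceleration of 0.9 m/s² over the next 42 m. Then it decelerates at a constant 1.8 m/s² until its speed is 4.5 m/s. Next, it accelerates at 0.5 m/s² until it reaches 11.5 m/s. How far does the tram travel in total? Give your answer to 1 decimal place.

239.8 m

Phase 1 (decelerating): v₀ = 10.0 m/s, a = -0.7 m/s².
v = v₀ + at → t = (1.5 − 10.0) / -0.7 = 12.1 s
v² = v₀² + 2aΔx → Δx = (1.5² − 10.0²)/(2·-0.7) = 69.8 m

Phase 2 (accelerating): v₀ = 1.50 m/s, a = 0.9 m/s².
v² = v₀² + 2aΔx = 1.50² + 2·0.9·42 = 77.9 → v = 8.82 m/s
t = (v − v₀)/a = (8.82 − 1.50)/0.9 = 8.14 s

Phase 3 (decelerating): v₀ = 8.82 m/s, a = -1.8 m/s².
v = v₀ + at → t = (4.5 − 8.82) / -1.8 = 2.40 s
v² = v₀² + 2aΔx → Δx = (4.5² − 8.82²)/(2·-1.8) = 16.0 m

Phase 4 (accelerating): v₀ = 4.50 m/s, a = 0.5 m/s².
v = v₀ + at → t = (11.5 − 4.50) / 0.5 = 14.0 s
v² = v₀² + 2aΔx → Δx = (11.5² − 4.50²)/(2·0.5) = 112 m
Total distance = 69.8 + 42.0 + 16.0 + 112 = 240 m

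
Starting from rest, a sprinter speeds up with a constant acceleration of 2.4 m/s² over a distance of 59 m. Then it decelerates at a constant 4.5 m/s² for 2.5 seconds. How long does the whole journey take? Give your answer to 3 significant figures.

9.51 s

Phase 1 (accelerating): v₀ = 0 m/s, a = 2.4 m/s².
v² = v₀² + 2aΔx = 0² + 2·2.4·59 = 283 → v = 16.8 m/s
t = (v − v₀)/a = (16.8 − 0)/2.4 = 7.01 s

Phase 2 (decelerating): v₀ = 16.8 m/s, a = -4.5 m/s².
v = v₀ + at = 16.8 + (-4.5)(2.5) = 5.58 m/s
Δx = v₀t + ½at² = 16.8·2.5 + 0.5·-4.5·2.5² = 28.0 m
Total time = 7.01 + 2.50 = 9.51 s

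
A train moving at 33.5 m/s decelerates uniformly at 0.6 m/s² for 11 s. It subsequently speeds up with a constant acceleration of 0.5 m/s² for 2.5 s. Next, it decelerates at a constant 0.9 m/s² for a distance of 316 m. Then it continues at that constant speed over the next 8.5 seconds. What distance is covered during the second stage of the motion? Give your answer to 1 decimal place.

Phase 1 (decelerating): v₀ = 33.5 m/s, a = -0.6 m/s².
v = v₀ + at = 33.5 + (-0.6)(11) = 26.9 m/s
Δx = v₀t + ½at² = 33.5·11 + 0.5·-0.6·11² = 332 m

Phase 2 (accelerating): v₀ = 26.9 m/s, a = 0.5 m/s².
v = v₀ + at = 26.9 + (0.5)(2.5) = 28.1 m/s
Δx = v₀t + ½at² = 26.9·2.5 + 0.5·0.5·2.5² = 68.8 m
Distance in phase 2 = 68.8 m

68.8 m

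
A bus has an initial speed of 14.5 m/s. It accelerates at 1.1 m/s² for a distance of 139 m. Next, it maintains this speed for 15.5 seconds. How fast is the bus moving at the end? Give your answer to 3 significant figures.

Phase 1 (accelerating): v₀ = 14.5 m/s, a = 1.1 m/s².
v² = v₀² + 2aΔx = 14.5² + 2·1.1·139 = 516 → v = 22.7 m/s
t = (v − v₀)/a = (22.7 − 14.5)/1.1 = 7.47 s

Phase 2 (constant speed): v₀ = 22.7 m/s, a = 0 m/s².
v = v₀ + at = 22.7 + (0)(15.5) = 22.7 m/s
Δx = v₀t + ½at² = 22.7·15.5 + 0.5·0·15.5² = 352 m
Final speed = 22.7 m/s

22.7 m/s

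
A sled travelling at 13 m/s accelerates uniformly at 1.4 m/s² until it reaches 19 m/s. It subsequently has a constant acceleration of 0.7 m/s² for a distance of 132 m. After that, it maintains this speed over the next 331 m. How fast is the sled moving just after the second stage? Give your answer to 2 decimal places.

Phase 1 (accelerating): v₀ = 13.0 m/s, a = 1.4 m/s².
v = v₀ + at → t = (19 − 13.0) / 1.4 = 4.29 s
v² = v₀² + 2aΔx → Δx = (19² − 13.0²)/(2·1.4) = 68.6 m

Phase 2 (accelerating): v₀ = 19.0 m/s, a = 0.7 m/s².
v² = v₀² + 2aΔx = 19.0² + 2·0.7·132 = 546 → v = 23.4 m/s
t = (v − v₀)/a = (23.4 − 19.0)/0.7 = 6.23 s
Speed at end of phase 2 = 23.4 m/s

23.36 m/s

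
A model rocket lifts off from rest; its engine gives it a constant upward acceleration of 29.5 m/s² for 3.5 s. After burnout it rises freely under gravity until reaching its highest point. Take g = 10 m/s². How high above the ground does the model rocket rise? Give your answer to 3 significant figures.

714 m

Phase 1 (powered ascent): v₀ = 0 m/s, a = 29.5 m/s².
v = v₀ + at = 0 + (29.5)(3.5) = 103 m/s
Δx = v₀t + ½at² = 0·3.5 + 0.5·29.5·3.5² = 181 m

Phase 2 (coasting upward): v₀ = 103 m/s, a = -10 m/s².
v = v₀ + at → t = (0 − 103) / -10 = 10.3 s
v² = v₀² + 2aΔx → Δx = (0² − 103²)/(2·-10) = 533 m
Maximum height = 181 + 533 = 714 m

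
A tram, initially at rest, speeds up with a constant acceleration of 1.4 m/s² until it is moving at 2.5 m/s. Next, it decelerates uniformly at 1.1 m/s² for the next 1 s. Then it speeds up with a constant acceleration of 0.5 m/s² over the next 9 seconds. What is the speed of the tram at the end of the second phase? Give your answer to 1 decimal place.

1.4 m/s

Phase 1 (accelerating): v₀ = 0 m/s, a = 1.4 m/s².
v = v₀ + at → t = (2.5 − 0) / 1.4 = 1.79 s
v² = v₀² + 2aΔx → Δx = (2.5² − 0²)/(2·1.4) = 2.23 m

Phase 2 (decelerating): v₀ = 2.50 m/s, a = -1.1 m/s².
v = v₀ + at = 2.50 + (-1.1)(1) = 1.40 m/s
Δx = v₀t + ½at² = 2.50·1 + 0.5·-1.1·1² = 1.95 m
Speed at end of phase 2 = 1.40 m/s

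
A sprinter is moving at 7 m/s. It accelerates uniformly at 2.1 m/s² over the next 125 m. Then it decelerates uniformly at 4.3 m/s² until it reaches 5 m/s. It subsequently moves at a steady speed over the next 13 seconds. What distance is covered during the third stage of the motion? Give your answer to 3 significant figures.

65.0 m

Phase 1 (accelerating): v₀ = 7.00 m/s, a = 2.1 m/s².
v² = v₀² + 2aΔx = 7.00² + 2·2.1·125 = 574 → v = 24.0 m/s
t = (v − v₀)/a = (24.0 − 7.00)/2.1 = 8.08 s

Phase 2 (decelerating): v₀ = 24.0 m/s, a = -4.3 m/s².
v = v₀ + at → t = (5 − 24.0) / -4.3 = 4.41 s
v² = v₀² + 2aΔx → Δx = (5² − 24.0²)/(2·-4.3) = 63.8 m

Phase 3 (constant speed): v₀ = 5.00 m/s, a = 0 m/s².
v = v₀ + at = 5.00 + (0)(13) = 5.00 m/s
Δx = v₀t + ½at² = 5.00·13 + 0.5·0·13² = 65.0 m
Distance in phase 3 = 65.0 m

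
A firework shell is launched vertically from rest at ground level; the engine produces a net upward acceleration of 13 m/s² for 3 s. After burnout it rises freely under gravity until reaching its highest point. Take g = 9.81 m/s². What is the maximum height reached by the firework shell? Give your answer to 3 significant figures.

Phase 1 (powered ascent): v₀ = 0 m/s, a = 13 m/s².
v = v₀ + at = 0 + (13)(3) = 39.0 m/s
Δx = v₀t + ½at² = 0·3 + 0.5·13·3² = 58.5 m

Phase 2 (coasting upward): v₀ = 39.0 m/s, a = -9.81 m/s².
v = v₀ + at → t = (0 − 39.0) / -9.81 = 3.98 s
v² = v₀² + 2aΔx → Δx = (0² − 39.0²)/(2·-9.81) = 77.5 m
Maximum height = 58.5 + 77.5 = 136 m

136 m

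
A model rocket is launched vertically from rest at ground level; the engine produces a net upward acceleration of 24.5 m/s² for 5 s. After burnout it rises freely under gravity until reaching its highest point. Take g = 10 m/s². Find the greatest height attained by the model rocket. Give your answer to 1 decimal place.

1056.6 m

Phase 1 (powered ascent): v₀ = 0 m/s, a = 24.5 m/s².
v = v₀ + at = 0 + (24.5)(5) = 122 m/s
Δx = v₀t + ½at² = 0·5 + 0.5·24.5·5² = 306 m

Phase 2 (coasting upward): v₀ = 122 m/s, a = -10 m/s².
v = v₀ + at → t = (0 − 122) / -10 = 12.2 s
v² = v₀² + 2aΔx → Δx = (0² − 122²)/(2·-10) = 750 m
Maximum height = 306 + 750 = 1060 m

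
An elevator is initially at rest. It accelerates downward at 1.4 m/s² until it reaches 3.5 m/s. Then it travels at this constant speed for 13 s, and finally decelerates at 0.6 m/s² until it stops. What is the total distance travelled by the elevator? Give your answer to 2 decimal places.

60.08 m

Phase 1 (accelerating): v₀ = 0 m/s, a = 1.4 m/s².
v = v₀ + at → t = (3.5 − 0) / 1.4 = 2.50 s
v² = v₀² + 2aΔx → Δx = (3.5² − 0²)/(2·1.4) = 4.38 m

Phase 2 (constant speed): v₀ = 3.50 m/s, a = 0 m/s².
v = v₀ + at = 3.50 + (0)(13) = 3.50 m/s
Δx = v₀t + ½at² = 3.50·13 + 0.5·0·13² = 45.5 m

Phase 3 (decelerating): v₀ = 3.50 m/s, a = -0.6 m/s².
v = v₀ + at → t = (0 − 3.50) / -0.6 = 5.83 s
v² = v₀² + 2aΔx → Δx = (0² − 3.50²)/(2·-0.6) = 10.2 m
Total distance = 4.38 + 45.5 + 10.2 = 60.1 m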